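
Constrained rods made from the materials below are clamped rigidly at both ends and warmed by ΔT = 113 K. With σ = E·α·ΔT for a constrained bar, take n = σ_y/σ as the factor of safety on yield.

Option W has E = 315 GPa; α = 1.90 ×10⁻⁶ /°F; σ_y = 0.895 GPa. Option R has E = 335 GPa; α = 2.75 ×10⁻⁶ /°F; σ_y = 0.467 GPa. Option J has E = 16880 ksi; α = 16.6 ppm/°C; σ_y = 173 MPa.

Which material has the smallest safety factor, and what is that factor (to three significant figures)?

Per material, after unit conversion:
  option W: E = 315.0, α = 3.42, σ_y = 895.0 → σ = 122 MPa, n = 7.35
  option R: E = 335.0, α = 4.95, σ_y = 467.0 → σ = 187 MPa, n = 2.49
  option J: E = 116.4, α = 16.6, σ_y = 173.0 → σ = 218 MPa, n = 0.792
Option J has the lowest safety factor, n = 0.792.

option J, n = 0.792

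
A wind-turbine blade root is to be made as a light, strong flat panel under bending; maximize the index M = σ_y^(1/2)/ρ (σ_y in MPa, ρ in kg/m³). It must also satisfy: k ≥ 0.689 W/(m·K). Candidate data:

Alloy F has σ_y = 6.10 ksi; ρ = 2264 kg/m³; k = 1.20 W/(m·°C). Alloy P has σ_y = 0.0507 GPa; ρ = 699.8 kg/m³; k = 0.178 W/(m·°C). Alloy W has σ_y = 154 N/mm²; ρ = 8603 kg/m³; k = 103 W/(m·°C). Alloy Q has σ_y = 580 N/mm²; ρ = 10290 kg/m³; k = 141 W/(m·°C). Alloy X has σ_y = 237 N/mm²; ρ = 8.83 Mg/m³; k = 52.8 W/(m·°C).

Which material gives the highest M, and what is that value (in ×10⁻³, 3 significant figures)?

alloy F, M = 2.86×10⁻³

Screen on constraints: k ≥ 0.689 W/(m·K). Survivors: alloy F, alloy W, alloy Q, alloy X.
In SI units:
  alloy F: σ_y = 42.06 MPa, ρ = 2264 kg/m³
  alloy W: σ_y = 154.0 MPa, ρ = 8603 kg/m³
  alloy Q: σ_y = 580.0 MPa, ρ = 10290 kg/m³
  alloy X: σ_y = 237.0 MPa, ρ = 8830 kg/m³
  alloy F: M = 2.86×10⁻³
  alloy Q: M = 2.34×10⁻³
  alloy X: M = 1.74×10⁻³
  alloy W: M = 1.44×10⁻³
Alloy F ranks first.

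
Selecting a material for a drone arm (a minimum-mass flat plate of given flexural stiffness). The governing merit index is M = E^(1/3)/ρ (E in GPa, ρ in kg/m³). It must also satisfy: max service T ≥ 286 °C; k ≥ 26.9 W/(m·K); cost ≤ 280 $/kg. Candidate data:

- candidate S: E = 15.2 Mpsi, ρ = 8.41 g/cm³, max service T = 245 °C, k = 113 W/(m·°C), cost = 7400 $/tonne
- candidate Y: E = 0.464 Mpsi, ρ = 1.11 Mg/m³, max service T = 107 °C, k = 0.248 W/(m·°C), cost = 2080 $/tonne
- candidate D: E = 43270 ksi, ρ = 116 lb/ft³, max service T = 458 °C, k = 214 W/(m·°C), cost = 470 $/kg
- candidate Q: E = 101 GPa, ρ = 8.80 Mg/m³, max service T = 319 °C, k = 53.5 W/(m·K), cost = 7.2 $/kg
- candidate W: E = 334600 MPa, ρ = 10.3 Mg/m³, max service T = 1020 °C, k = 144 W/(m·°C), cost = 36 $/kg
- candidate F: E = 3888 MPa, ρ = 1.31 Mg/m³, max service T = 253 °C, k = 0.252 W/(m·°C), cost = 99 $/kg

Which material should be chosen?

candidate W

Screen on constraints: max service T ≥ 286 °C; k ≥ 26.9 W/(m·K); cost ≤ 280 $/kg. Survivors: candidate Q, candidate W.
Convert each candidate to consistent units, then evaluate M:
  candidate Q: E = 101.0 GPa, ρ = 8800 kg/m³
  candidate W: E = 334.6 GPa, ρ = 10300 kg/m³
  candidate W: M = 0.674×10⁻³
  candidate Q: M = 0.529×10⁻³
The maximum is for candidate W.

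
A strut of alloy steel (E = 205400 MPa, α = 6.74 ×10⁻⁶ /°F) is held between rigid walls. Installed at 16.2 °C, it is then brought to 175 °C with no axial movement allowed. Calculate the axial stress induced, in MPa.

396 MPa

E = 205400 MPa = 205.4 GPa.
α = 6.74×10⁻⁶/°F × 9/5 = 12.1×10⁻⁶/K.
ΔT = 158.8 K. Constrained thermal stress σ = E·α·ΔT = 205.4×10³ MPa × 12.1×10⁻⁶ × 158.8 = 396 MPa (compressive).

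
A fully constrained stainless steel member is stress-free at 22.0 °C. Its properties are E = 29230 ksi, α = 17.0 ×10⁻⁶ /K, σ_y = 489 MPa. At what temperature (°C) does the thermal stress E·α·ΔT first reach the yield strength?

E = 29230 ksi = 201.5 GPa.
E·α·ΔT = 489.0 MPa ⇒ ΔT = 489.0 / (201.5×10³ × 17.0×10⁻⁶) = 142.7 K.
T = 22.0 + 142.7 = 164.7 °C.

165 °C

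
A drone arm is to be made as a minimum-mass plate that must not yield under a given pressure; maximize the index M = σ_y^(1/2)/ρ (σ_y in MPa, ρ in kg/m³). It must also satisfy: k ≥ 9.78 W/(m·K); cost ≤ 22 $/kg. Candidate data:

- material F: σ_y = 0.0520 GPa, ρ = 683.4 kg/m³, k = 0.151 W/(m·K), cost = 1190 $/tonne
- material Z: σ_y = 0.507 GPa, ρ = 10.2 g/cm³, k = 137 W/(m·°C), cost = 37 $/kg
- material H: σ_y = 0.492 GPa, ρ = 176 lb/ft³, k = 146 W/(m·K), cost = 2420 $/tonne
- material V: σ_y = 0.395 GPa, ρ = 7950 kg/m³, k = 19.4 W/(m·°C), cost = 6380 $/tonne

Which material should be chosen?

material H

Screen on constraints: k ≥ 9.78 W/(m·K); cost ≤ 22 $/kg. Survivors: material H, material V.
Convert each candidate to consistent units, then evaluate M:
  material H: σ_y = 492.0 MPa, ρ = 2819 kg/m³
  material V: σ_y = 395.0 MPa, ρ = 7950 kg/m³
  material H: M = 7.87×10⁻³
  material V: M = 2.50×10⁻³
Highest index: material H.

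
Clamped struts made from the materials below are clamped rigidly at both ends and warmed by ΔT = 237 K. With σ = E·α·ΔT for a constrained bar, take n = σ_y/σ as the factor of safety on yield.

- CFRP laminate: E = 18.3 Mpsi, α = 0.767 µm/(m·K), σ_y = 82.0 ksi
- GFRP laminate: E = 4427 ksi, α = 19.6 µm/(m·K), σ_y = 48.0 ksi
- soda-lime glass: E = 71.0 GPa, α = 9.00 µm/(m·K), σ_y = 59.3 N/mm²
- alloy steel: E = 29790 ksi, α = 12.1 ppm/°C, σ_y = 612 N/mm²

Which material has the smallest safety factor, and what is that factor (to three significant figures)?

soda-lime glass, n = 0.392

In consistent units (E in GPa, α in ×10⁻⁶/K, σ_y in MPa):
  CFRP laminate: E = 126.2, α = 0.767, σ_y = 565.4 → σ = 22.9 MPa, n = 24.7
  GFRP laminate: E = 30.52, α = 19.6, σ_y = 330.9 → σ = 142 MPa, n = 2.33
  soda-lime glass: E = 71.00, α = 9.00, σ_y = 59.30 → σ = 151 MPa, n = 0.392
  alloy steel: E = 205.4, α = 12.1, σ_y = 612.0 → σ = 589 MPa, n = 1.04
The minimum is soda-lime glass at n = 0.392.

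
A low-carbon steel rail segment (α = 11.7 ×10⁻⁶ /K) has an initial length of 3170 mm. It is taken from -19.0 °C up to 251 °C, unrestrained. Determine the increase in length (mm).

10.0 mm

ΔT = 251 − (-19.0) = 270.0 K.
ΔL = α·L₀·ΔT = 11.7×10⁻⁶ × 3170 mm × 270.0 K = 10.0 mm.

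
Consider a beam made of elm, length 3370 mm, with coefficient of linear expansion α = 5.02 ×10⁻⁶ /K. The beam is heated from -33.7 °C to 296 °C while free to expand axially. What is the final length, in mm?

ΔT = 296 − (-33.7) = 329.7 K.
ΔL = α·L₀·ΔT = 5.02×10⁻⁶ × 3370 mm × 329.7 K = 5.58 mm.
L = L₀ + ΔL = 3370 + 5.58 = 3375.6 mm.

3375.6 mm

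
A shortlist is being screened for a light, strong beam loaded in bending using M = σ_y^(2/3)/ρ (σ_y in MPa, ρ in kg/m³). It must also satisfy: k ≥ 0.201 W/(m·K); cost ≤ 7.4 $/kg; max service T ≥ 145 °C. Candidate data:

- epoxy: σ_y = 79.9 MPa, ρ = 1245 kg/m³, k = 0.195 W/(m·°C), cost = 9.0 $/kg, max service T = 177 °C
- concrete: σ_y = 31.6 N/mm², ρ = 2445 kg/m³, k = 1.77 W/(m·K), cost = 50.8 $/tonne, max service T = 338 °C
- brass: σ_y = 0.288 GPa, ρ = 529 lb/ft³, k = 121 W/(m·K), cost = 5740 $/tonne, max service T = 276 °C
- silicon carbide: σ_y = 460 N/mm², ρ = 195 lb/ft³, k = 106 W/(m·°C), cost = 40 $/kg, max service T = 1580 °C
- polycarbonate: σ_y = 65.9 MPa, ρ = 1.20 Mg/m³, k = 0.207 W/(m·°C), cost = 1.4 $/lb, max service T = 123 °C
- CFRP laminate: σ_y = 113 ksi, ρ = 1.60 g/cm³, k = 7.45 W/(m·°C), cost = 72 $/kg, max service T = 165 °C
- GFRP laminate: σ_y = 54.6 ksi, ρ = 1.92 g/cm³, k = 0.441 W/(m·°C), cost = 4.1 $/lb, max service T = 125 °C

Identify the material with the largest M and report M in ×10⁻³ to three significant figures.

brass, M = 5.15×10⁻³

Screen on constraints: k ≥ 0.201 W/(m·K); cost ≤ 7.4 $/kg; max service T ≥ 145 °C. Survivors: concrete, brass.
Convert each candidate to consistent units, then evaluate M:
  concrete: σ_y = 31.60 MPa, ρ = 2445 kg/m³
  brass: σ_y = 288.0 MPa, ρ = 8474 kg/m³
  brass: M = 5.15×10⁻³
  concrete: M = 4.09×10⁻³
Brass ranks first.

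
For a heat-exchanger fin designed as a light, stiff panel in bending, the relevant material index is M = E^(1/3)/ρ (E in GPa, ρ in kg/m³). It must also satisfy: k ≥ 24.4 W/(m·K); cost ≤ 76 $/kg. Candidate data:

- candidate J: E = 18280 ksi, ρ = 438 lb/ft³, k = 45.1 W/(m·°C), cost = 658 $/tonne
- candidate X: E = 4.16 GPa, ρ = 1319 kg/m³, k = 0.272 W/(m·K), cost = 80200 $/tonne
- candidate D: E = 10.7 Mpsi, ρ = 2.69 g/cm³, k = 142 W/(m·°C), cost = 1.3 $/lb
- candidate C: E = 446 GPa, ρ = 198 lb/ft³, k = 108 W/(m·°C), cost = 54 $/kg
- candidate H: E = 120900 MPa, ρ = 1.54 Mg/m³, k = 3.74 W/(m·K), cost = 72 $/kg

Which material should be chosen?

candidate C

Screen on constraints: k ≥ 24.4 W/(m·K); cost ≤ 76 $/kg. Survivors: candidate J, candidate D, candidate C.
Convert each candidate to consistent units, then evaluate M:
  candidate J: E = 126.0 GPa, ρ = 7016 kg/m³
  candidate D: E = 73.77 GPa, ρ = 2690 kg/m³
  candidate C: E = 446.0 GPa, ρ = 3172 kg/m³
  candidate C: M = 2.41×10⁻³
  candidate D: M = 1.56×10⁻³
  candidate J: M = 0.715×10⁻³
The maximum is for candidate C.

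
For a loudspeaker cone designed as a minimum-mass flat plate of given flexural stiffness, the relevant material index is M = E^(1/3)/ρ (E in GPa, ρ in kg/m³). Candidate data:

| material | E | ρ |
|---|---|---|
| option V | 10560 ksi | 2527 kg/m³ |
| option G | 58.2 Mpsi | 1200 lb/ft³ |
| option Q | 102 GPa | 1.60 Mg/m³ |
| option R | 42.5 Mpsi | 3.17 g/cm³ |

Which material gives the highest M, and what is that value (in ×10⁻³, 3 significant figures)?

option Q, M = 2.92×10⁻³

Normalizing units and computing the index:
  option V: E = 72.81 GPa, ρ = 2527 kg/m³
  option G: E = 401.3 GPa, ρ = 19220 kg/m³
  option Q: E = 102.0 GPa, ρ = 1600 kg/m³
  option R: E = 293.0 GPa, ρ = 3170 kg/m³
  option Q: M = 2.92×10⁻³
  option R: M = 2.10×10⁻³
  option V: M = 1.65×10⁻³
  option G: M = 0.384×10⁻³
Option Q has the largest M.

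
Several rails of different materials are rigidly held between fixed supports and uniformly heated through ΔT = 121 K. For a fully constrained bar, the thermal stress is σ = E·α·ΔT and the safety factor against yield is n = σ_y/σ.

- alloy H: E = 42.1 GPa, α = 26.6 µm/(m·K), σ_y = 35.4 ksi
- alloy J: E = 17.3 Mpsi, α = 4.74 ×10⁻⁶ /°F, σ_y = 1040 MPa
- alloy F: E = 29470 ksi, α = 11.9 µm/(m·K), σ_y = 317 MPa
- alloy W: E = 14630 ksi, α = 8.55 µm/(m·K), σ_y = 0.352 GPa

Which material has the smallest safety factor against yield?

Per material, after unit conversion:
  alloy H: E = 42.10, α = 26.6, σ_y = 244.1 → σ = 136 MPa, n = 1.80
  alloy J: E = 119.3, α = 8.53, σ_y = 1040 → σ = 123 MPa, n = 8.45
  alloy F: E = 203.2, α = 11.9, σ_y = 317.0 → σ = 293 MPa, n = 1.08
  alloy W: E = 100.9, α = 8.55, σ_y = 352.0 → σ = 104 MPa, n = 3.37
Alloy F has the lowest safety factor, n = 1.08.

alloy F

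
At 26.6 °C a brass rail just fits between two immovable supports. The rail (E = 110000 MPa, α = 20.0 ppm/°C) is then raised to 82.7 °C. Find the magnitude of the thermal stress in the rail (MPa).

123 MPa

E = 110000 MPa = 110.0 GPa.
ΔT = 56.10 K. Constrained thermal stress σ = E·α·ΔT = 110.0×10³ MPa × 20.0×10⁻⁶ × 56.10 = 123 MPa (compressive).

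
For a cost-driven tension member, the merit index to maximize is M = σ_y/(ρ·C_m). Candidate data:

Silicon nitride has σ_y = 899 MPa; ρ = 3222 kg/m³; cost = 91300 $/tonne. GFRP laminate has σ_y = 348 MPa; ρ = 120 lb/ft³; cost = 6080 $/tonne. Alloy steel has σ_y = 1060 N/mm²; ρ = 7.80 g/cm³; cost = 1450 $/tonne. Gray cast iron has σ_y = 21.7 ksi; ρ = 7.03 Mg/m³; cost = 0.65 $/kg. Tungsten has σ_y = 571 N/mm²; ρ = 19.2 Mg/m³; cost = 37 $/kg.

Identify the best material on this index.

After converting to SI:
  silicon nitride: σ_y = 899.0 MPa, ρ = 3222 kg/m³, cost = 91.30 $/kg
  GFRP laminate: σ_y = 348.0 MPa, ρ = 1922 kg/m³, cost = 6.080 $/kg
  alloy steel: σ_y = 1060 MPa, ρ = 7800 kg/m³, cost = 1.450 $/kg
  gray cast iron: σ_y = 149.6 MPa, ρ = 7030 kg/m³, cost = 0.6500 $/kg
  tungsten: σ_y = 571.0 MPa, ρ = 19200 kg/m³, cost = 37.00 $/kg
  alloy steel: M = 93.7 kN·m per $
  gray cast iron: M = 32.7 kN·m per $
  GFRP laminate: M = 29.8 kN·m per $
  silicon nitride: M = 3.06 kN·m per $
  tungsten: M = 0.804 kN·m per $
Highest index: alloy steel.

alloy steel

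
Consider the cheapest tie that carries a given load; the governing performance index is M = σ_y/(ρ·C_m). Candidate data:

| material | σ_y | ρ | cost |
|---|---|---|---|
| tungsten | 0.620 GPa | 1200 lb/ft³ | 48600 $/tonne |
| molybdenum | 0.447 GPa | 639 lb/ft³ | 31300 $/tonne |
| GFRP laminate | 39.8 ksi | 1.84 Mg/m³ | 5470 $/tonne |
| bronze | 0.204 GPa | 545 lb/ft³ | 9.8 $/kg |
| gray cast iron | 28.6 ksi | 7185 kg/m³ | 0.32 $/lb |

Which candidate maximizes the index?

Putting every candidate on a common basis:
  tungsten: σ_y = 620.0 MPa, ρ = 19220 kg/m³, cost = 48.60 $/kg
  molybdenum: σ_y = 447.0 MPa, ρ = 10240 kg/m³, cost = 31.30 $/kg
  GFRP laminate: σ_y = 274.4 MPa, ρ = 1840 kg/m³, cost = 5.470 $/kg
  bronze: σ_y = 204.0 MPa, ρ = 8730 kg/m³, cost = 9.800 $/kg
  gray cast iron: σ_y = 197.2 MPa, ρ = 7185 kg/m³, cost = 0.7055 $/kg
  gray cast iron: M = 38.9 kN·m per $
  GFRP laminate: M = 27.3 kN·m per $
  bronze: M = 2.38 kN·m per $
  molybdenum: M = 1.40 kN·m per $
  tungsten: M = 0.664 kN·m per $
Gray cast iron has the largest M.

gray cast iron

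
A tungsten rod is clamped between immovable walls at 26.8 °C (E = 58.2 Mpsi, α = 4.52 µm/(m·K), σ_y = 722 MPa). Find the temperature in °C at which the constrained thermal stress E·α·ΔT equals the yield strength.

E = 58.2 Mpsi = 401.3 GPa.
E·α·ΔT = 722.0 MPa ⇒ ΔT = 722.0 / (401.3×10³ × 4.52×10⁻⁶) = 398.1 K.
T = 26.8 + 398.1 = 424.9 °C.

425 °C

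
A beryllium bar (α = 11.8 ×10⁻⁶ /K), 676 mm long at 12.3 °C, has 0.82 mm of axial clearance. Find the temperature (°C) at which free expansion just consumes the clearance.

115 °C

α·L₀·ΔT = 0.82 mm ⇒ ΔT = 0.82 / (11.8×10⁻⁶ × 676.0) = 102.8 K.
T = 12.3 + 102.8 = 115.1 °C.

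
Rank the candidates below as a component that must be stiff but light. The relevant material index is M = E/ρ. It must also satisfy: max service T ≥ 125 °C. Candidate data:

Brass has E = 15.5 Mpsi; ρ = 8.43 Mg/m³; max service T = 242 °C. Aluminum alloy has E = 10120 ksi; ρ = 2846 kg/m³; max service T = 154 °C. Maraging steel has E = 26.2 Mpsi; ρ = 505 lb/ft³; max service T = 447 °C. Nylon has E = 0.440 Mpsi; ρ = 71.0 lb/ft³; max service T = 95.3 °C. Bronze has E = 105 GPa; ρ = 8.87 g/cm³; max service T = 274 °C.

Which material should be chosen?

Screen on constraints: max service T ≥ 125 °C. Survivors: brass, aluminum alloy, maraging steel, bronze.
Normalizing units and computing the index:
  brass: E = 106.9 GPa, ρ = 8430 kg/m³
  aluminum alloy: E = 69.77 GPa, ρ = 2846 kg/m³
  maraging steel: E = 180.6 GPa, ρ = 8089 kg/m³
  bronze: E = 105.0 GPa, ρ = 8870 kg/m³
  aluminum alloy: M = 24.5 MN·m/kg
  maraging steel: M = 22.3 MN·m/kg
  brass: M = 12.7 MN·m/kg
  bronze: M = 11.8 MN·m/kg
Aluminum alloy has the largest M.

aluminum alloy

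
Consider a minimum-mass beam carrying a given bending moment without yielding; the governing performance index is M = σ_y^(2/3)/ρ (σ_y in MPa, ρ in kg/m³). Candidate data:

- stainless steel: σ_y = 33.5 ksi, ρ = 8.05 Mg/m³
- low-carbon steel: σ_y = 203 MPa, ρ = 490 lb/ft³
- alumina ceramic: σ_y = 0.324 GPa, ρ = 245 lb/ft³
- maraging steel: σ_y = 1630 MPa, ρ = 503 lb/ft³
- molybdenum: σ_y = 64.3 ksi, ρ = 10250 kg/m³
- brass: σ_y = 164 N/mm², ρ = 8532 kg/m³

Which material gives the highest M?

maraging steel

After converting to SI:
  stainless steel: σ_y = 231.0 MPa, ρ = 8050 kg/m³
  low-carbon steel: σ_y = 203.0 MPa, ρ = 7849 kg/m³
  alumina ceramic: σ_y = 324.0 MPa, ρ = 3925 kg/m³
  maraging steel: σ_y = 1630 MPa, ρ = 8057 kg/m³
  molybdenum: σ_y = 443.3 MPa, ρ = 10250 kg/m³
  brass: σ_y = 164.0 MPa, ρ = 8532 kg/m³
  maraging steel: M = 17.2×10⁻³
  alumina ceramic: M = 12.0×10⁻³
  molybdenum: M = 5.67×10⁻³
  stainless steel: M = 4.68×10⁻³
  low-carbon steel: M = 4.40×10⁻³
  brass: M = 3.51×10⁻³
Maraging steel has the largest M.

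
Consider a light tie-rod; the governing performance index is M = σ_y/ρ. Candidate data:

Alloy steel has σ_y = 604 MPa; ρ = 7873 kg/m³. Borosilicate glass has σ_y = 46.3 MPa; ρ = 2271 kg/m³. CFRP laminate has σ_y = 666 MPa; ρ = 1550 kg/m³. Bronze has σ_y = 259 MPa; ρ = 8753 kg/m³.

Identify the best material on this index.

CFRP laminate

Per-candidate index values:
  CFRP laminate: M = 430 kN·m/kg
  alloy steel: M = 76.7 kN·m/kg
  bronze: M = 29.6 kN·m/kg
  borosilicate glass: M = 20.4 kN·m/kg
CFRP laminate has the largest M.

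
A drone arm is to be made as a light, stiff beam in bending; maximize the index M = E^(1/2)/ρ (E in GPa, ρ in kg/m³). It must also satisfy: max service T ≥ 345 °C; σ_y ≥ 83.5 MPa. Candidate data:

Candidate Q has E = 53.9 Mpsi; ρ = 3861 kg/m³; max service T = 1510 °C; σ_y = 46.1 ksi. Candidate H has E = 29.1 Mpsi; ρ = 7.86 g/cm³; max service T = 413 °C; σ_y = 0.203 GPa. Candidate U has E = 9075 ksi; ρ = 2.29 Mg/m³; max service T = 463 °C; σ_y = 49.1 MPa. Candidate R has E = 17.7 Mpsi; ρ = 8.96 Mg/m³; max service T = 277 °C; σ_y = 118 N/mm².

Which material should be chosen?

Screen on constraints: max service T ≥ 345 °C; σ_y ≥ 83.5 MPa. Survivors: candidate Q, candidate H.
Normalizing units and computing the index:
  candidate Q: E = 371.6 GPa, ρ = 3861 kg/m³
  candidate H: E = 200.6 GPa, ρ = 7860 kg/m³
  candidate Q: M = 4.99×10⁻³
  candidate H: M = 1.80×10⁻³
The maximum is for candidate Q.

candidate Q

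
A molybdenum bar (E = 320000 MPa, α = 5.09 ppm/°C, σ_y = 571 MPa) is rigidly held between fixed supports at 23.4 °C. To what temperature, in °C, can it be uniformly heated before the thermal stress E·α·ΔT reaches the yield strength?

374 °C

E = 320000 MPa = 320.0 GPa.
E·α·ΔT = 571.0 MPa ⇒ ΔT = 571.0 / (320.0×10³ × 5.09×10⁻⁶) = 350.6 K.
T = 23.4 + 350.6 = 374.0 °C.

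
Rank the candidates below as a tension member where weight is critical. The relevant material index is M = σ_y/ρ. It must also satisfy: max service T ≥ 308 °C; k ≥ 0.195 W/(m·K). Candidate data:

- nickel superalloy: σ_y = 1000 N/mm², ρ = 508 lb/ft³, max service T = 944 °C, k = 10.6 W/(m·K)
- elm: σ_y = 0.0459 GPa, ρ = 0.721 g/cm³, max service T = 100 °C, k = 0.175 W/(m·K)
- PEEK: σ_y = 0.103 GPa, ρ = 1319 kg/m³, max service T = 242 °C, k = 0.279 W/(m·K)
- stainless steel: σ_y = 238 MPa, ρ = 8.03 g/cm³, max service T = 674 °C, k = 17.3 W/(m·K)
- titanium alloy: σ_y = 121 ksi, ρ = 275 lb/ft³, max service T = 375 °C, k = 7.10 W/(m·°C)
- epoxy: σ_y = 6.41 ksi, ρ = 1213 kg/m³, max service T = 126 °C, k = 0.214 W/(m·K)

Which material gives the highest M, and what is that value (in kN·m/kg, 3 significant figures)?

Screen on constraints: max service T ≥ 308 °C; k ≥ 0.195 W/(m·K). Survivors: nickel superalloy, stainless steel, titanium alloy.
Convert each candidate to consistent units, then evaluate M:
  nickel superalloy: σ_y = 1000 MPa, ρ = 8137 kg/m³
  stainless steel: σ_y = 238.0 MPa, ρ = 8030 kg/m³
  titanium alloy: σ_y = 834.3 MPa, ρ = 4405 kg/m³
  titanium alloy: M = 189 kN·m/kg
  nickel superalloy: M = 123 kN·m/kg
  stainless steel: M = 29.6 kN·m/kg
Titanium alloy has the largest M.

titanium alloy, M = 189 kN·m/kg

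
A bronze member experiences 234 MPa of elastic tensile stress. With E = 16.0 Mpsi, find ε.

2.12×10⁻³

E = 16.0 Mpsi = 110.3 GPa = 110300 MPa.
ε = σ/E = 234 / 110300 = 2.12×10⁻³.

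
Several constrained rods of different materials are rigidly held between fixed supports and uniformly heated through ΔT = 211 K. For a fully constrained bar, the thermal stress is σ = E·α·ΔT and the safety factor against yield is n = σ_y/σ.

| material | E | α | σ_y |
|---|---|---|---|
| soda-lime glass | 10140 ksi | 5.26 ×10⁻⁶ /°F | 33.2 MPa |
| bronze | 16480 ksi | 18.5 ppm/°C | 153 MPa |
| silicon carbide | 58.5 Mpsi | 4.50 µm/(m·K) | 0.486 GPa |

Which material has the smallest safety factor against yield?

soda-lime glass

Per material, after unit conversion:
  soda-lime glass: E = 69.91, α = 9.47, σ_y = 33.20 → σ = 140 MPa, n = 0.238
  bronze: E = 113.6, α = 18.5, σ_y = 153.0 → σ = 444 MPa, n = 0.345
  silicon carbide: E = 403.3, α = 4.50, σ_y = 486.0 → σ = 383 MPa, n = 1.27
Soda-lime glass has the lowest safety factor, n = 0.238.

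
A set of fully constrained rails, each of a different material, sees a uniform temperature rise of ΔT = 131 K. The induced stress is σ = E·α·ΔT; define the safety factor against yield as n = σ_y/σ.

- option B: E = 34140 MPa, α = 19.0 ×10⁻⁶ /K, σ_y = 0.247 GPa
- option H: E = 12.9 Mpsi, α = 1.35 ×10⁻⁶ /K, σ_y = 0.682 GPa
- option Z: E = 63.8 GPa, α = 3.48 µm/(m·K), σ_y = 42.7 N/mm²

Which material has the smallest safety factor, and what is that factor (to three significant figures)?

Per material, after unit conversion:
  option B: E = 34.14, α = 19.0, σ_y = 247.0 → σ = 85.0 MPa, n = 2.91
  option H: E = 88.94, α = 1.35, σ_y = 682.0 → σ = 15.7 MPa, n = 43.4
  option Z: E = 63.80, α = 3.48, σ_y = 42.70 → σ = 29.1 MPa, n = 1.47
Option Z has the lowest safety factor, n = 1.47.

option Z, n = 1.47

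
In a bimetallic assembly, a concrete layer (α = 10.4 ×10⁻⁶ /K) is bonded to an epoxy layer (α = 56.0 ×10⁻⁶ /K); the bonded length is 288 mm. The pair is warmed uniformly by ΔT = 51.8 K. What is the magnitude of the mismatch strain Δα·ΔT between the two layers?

2.36×10⁻³

Δα = |10.4 − 56.0|×10⁻⁶/K = 45.6×10⁻⁶/K.
Mismatch strain = Δα·ΔT = 45.6×10⁻⁶ × 51.8 = 2.36×10⁻³.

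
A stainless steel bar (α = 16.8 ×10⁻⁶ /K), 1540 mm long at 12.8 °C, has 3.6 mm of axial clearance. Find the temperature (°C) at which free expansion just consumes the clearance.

α·L₀·ΔT = 3.6 mm ⇒ ΔT = 3.6 / (16.8×10⁻⁶ × 1540.0) = 139.1 K.
T = 12.8 + 139.1 = 151.9 °C.

152 °C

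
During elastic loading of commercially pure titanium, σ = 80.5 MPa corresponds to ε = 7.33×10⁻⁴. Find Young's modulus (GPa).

E = σ/ε = 80.5 MPa / 7.33×10⁻⁴ = 109800 MPa = 110 GPa.

110 GPa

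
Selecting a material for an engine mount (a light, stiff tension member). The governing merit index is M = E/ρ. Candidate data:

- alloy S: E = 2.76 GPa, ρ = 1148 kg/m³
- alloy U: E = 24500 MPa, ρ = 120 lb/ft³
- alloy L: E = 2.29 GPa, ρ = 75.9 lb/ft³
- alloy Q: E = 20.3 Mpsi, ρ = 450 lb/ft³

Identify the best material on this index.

Putting every candidate on a common basis:
  alloy S: E = 2.760 GPa, ρ = 1148 kg/m³
  alloy U: E = 24.50 GPa, ρ = 1922 kg/m³
  alloy L: E = 2.290 GPa, ρ = 1216 kg/m³
  alloy Q: E = 140.0 GPa, ρ = 7208 kg/m³
  alloy Q: M = 19.4 MN·m/kg
  alloy U: M = 12.7 MN·m/kg
  alloy S: M = 2.40 MN·m/kg
  alloy L: M = 1.88 MN·m/kg
Highest index: alloy Q.

alloy Q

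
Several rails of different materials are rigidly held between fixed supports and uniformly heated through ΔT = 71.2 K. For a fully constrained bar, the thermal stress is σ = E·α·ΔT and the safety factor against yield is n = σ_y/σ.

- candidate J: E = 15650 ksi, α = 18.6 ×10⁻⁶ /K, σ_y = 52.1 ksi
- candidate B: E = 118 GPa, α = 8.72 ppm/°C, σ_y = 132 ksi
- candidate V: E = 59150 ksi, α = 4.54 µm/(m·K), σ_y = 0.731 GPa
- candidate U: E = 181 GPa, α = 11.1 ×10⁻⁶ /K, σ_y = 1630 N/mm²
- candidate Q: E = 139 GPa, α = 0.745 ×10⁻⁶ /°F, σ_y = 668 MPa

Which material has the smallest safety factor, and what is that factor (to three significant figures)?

candidate J, n = 2.51

Converting E to GPa, α to ×10⁻⁶/K, σ_y to MPa, then σ and n for each:
  candidate J: E = 107.9, α = 18.6, σ_y = 359.2 → σ = 143 MPa, n = 2.51
  candidate B: E = 118.0, α = 8.72, σ_y = 910.1 → σ = 73.3 MPa, n = 12.4
  candidate V: E = 407.8, α = 4.54, σ_y = 731.0 → σ = 132 MPa, n = 5.55
  candidate U: E = 181.0, α = 11.1, σ_y = 1630 → σ = 143 MPa, n = 11.4
  candidate Q: E = 139.0, α = 1.34, σ_y = 668.0 → σ = 13.3 MPa, n = 50.3
The minimum is candidate J at n = 2.51.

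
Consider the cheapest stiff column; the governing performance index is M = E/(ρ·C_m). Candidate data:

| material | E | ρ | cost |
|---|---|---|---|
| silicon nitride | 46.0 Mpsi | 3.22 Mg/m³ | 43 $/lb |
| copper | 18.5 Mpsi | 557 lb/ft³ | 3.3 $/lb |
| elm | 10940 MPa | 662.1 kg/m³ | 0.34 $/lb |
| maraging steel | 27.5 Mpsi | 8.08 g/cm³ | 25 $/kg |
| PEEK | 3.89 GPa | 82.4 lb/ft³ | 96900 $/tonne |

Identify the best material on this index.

Putting every candidate on a common basis:
  silicon nitride: E = 317.2 GPa, ρ = 3220 kg/m³, cost = 94.80 $/kg
  copper: E = 127.6 GPa, ρ = 8922 kg/m³, cost = 7.275 $/kg
  elm: E = 10.94 GPa, ρ = 662.1 kg/m³, cost = 0.7496 $/kg
  maraging steel: E = 189.6 GPa, ρ = 8080 kg/m³, cost = 25.00 $/kg
  PEEK: E = 3.890 GPa, ρ = 1320 kg/m³, cost = 96.90 $/kg
  elm: M = 22.0 MN·m per $
  copper: M = 1.97 MN·m per $
  silicon nitride: M = 1.04 MN·m per $
  maraging steel: M = 0.939 MN·m per $
  PEEK: M = 0.0304 MN·m per $
Highest index: elm.

elm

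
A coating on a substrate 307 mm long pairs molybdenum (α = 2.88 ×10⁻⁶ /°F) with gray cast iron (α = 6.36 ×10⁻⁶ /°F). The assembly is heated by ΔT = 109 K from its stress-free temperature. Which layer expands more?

gray cast iron

molybdenum: α = 2.88×10⁻⁶/°F × 9/5 = 5.18×10⁻⁶/K.
gray cast iron: α = 6.36×10⁻⁶/°F × 9/5 = 11.4×10⁻⁶/K.
α(molybdenum) = 5.18×10⁻⁶/K vs α(gray cast iron) = 11.4×10⁻⁶/K.
Higher α expands more for the same ΔT: gray cast iron.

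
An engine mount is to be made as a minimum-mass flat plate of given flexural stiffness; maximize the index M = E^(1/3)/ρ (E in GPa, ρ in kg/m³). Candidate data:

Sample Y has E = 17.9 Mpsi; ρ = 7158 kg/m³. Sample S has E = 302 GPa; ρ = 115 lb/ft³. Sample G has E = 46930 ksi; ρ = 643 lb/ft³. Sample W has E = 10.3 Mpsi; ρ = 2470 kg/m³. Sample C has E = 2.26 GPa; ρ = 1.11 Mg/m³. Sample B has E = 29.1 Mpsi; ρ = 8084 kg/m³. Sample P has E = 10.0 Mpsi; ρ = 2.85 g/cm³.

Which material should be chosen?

sample S

After converting to SI:
  sample Y: E = 123.4 GPa, ρ = 7158 kg/m³
  sample S: E = 302.0 GPa, ρ = 1842 kg/m³
  sample G: E = 323.6 GPa, ρ = 10300 kg/m³
  sample W: E = 71.02 GPa, ρ = 2470 kg/m³
  sample C: E = 2.260 GPa, ρ = 1110 kg/m³
  sample B: E = 200.6 GPa, ρ = 8084 kg/m³
  sample P: E = 68.95 GPa, ρ = 2850 kg/m³
  sample S: M = 3.64×10⁻³
  sample W: M = 1.68×10⁻³
  sample P: M = 1.44×10⁻³
  sample C: M = 1.18×10⁻³
  sample B: M = 0.724×10⁻³
  sample Y: M = 0.696×10⁻³
  sample G: M = 0.667×10⁻³
Sample S ranks first.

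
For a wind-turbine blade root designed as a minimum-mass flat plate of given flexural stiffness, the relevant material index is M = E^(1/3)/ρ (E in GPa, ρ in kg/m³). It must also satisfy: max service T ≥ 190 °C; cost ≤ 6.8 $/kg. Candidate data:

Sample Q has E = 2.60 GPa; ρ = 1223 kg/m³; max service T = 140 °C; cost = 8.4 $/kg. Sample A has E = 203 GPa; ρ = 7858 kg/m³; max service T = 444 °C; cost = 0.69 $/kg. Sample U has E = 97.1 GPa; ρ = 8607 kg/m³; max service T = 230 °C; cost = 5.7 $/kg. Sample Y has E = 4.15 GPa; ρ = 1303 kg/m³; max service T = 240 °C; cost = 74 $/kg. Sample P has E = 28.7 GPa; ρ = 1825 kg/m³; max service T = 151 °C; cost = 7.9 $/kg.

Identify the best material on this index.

sample A

Screen on constraints: max service T ≥ 190 °C; cost ≤ 6.8 $/kg. Survivors: sample A, sample U.
Computing M directly (units already consistent):
  sample A: M = 0.748×10⁻³
  sample U: M = 0.534×10⁻³
Sample A has the largest M.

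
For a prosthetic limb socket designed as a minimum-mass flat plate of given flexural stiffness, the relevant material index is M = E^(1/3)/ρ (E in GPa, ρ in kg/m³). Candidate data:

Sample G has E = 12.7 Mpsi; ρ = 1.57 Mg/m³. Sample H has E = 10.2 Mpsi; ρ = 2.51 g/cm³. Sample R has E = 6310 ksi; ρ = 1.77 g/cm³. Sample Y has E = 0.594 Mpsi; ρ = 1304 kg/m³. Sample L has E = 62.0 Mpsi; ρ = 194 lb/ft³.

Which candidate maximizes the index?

sample G

Putting every candidate on a common basis:
  sample G: E = 87.56 GPa, ρ = 1570 kg/m³
  sample H: E = 70.33 GPa, ρ = 2510 kg/m³
  sample R: E = 43.51 GPa, ρ = 1770 kg/m³
  sample Y: E = 4.095 GPa, ρ = 1304 kg/m³
  sample L: E = 427.5 GPa, ρ = 3108 kg/m³
  sample G: M = 2.83×10⁻³
  sample L: M = 2.42×10⁻³
  sample R: M = 1.99×10⁻³
  sample H: M = 1.64×10⁻³
  sample Y: M = 1.23×10⁻³
Highest index: sample G.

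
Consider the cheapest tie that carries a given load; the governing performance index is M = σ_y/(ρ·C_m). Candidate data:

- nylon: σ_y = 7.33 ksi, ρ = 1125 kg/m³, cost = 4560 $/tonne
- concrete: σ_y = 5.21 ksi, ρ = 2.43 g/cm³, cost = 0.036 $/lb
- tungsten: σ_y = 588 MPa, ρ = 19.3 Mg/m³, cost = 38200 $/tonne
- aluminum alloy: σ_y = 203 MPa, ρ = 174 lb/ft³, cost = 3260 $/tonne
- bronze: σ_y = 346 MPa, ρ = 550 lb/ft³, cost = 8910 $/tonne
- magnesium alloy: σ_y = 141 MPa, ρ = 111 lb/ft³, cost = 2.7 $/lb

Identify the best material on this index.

concrete

Putting every candidate on a common basis:
  nylon: σ_y = 50.54 MPa, ρ = 1125 kg/m³, cost = 4.560 $/kg
  concrete: σ_y = 35.92 MPa, ρ = 2430 kg/m³, cost = 0.07937 $/kg
  tungsten: σ_y = 588.0 MPa, ρ = 19300 kg/m³, cost = 38.20 $/kg
  aluminum alloy: σ_y = 203.0 MPa, ρ = 2787 kg/m³, cost = 3.260 $/kg
  bronze: σ_y = 346.0 MPa, ρ = 8810 kg/m³, cost = 8.910 $/kg
  magnesium alloy: σ_y = 141.0 MPa, ρ = 1778 kg/m³, cost = 5.952 $/kg
  concrete: M = 186 kN·m per $
  aluminum alloy: M = 22.3 kN·m per $
  magnesium alloy: M = 13.3 kN·m per $
  nylon: M = 9.85 kN·m per $
  bronze: M = 4.41 kN·m per $
  tungsten: M = 0.798 kN·m per $
Concrete has the largest M.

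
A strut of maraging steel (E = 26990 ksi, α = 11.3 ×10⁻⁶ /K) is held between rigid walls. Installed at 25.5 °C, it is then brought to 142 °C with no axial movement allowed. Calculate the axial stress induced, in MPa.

E = 26990 ksi = 186.1 GPa.
ΔT = 116.5 K. Constrained thermal stress σ = E·α·ΔT = 186.1×10³ MPa × 11.3×10⁻⁶ × 116.5 = 245 MPa (compressive).

245 MPa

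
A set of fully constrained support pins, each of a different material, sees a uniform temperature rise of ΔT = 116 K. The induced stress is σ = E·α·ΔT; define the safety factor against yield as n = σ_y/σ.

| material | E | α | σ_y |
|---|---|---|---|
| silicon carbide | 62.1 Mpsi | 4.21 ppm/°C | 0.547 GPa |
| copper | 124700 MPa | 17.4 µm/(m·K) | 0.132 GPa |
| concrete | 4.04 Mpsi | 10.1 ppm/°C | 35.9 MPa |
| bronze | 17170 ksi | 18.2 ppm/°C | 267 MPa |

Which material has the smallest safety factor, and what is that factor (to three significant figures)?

With everything in SI (GPa, ×10⁻⁶/K, MPa):
  silicon carbide: E = 428.2, α = 4.21, σ_y = 547.0 → σ = 209 MPa, n = 2.62
  copper: E = 124.7, α = 17.4, σ_y = 132.0 → σ = 252 MPa, n = 0.524
  concrete: E = 27.85, α = 10.1, σ_y = 35.90 → σ = 32.6 MPa, n = 1.10
  bronze: E = 118.4, α = 18.2, σ_y = 267.0 → σ = 250 MPa, n = 1.07
The minimum is copper at n = 0.524.

copper, n = 0.524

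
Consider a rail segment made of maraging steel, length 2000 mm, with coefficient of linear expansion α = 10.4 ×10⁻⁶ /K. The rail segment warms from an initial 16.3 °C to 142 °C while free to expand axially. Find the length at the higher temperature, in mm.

2002.6 mm

ΔT = 142 − 16.3 = 125.7 K.
ΔL = α·L₀·ΔT = 10.4×10⁻⁶ × 2000 mm × 125.7 K = 2.61 mm.
L = L₀ + ΔL = 2000 + 2.61 = 2002.6 mm.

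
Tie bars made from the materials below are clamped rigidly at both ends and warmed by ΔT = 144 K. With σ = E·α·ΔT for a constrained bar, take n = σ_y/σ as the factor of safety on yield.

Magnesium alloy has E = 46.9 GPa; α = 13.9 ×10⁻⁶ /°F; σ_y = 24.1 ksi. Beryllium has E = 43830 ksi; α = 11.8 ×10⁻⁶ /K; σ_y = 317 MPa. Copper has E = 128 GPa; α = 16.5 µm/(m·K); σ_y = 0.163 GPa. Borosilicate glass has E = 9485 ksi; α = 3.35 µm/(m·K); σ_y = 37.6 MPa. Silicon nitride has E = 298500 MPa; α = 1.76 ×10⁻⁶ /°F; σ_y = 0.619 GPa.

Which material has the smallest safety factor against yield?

Converting E to GPa, α to ×10⁻⁶/K, σ_y to MPa, then σ and n for each:
  magnesium alloy: E = 46.90, α = 25.0, σ_y = 166.2 → σ = 169 MPa, n = 0.983
  beryllium: E = 302.2, α = 11.8, σ_y = 317.0 → σ = 513 MPa, n = 0.617
  copper: E = 128.0, α = 16.5, σ_y = 163.0 → σ = 304 MPa, n = 0.536
  borosilicate glass: E = 65.40, α = 3.35, σ_y = 37.60 → σ = 31.5 MPa, n = 1.19
  silicon nitride: E = 298.5, α = 3.17, σ_y = 619.0 → σ = 136 MPa, n = 4.55
Copper has the lowest safety factor, n = 0.536.

copper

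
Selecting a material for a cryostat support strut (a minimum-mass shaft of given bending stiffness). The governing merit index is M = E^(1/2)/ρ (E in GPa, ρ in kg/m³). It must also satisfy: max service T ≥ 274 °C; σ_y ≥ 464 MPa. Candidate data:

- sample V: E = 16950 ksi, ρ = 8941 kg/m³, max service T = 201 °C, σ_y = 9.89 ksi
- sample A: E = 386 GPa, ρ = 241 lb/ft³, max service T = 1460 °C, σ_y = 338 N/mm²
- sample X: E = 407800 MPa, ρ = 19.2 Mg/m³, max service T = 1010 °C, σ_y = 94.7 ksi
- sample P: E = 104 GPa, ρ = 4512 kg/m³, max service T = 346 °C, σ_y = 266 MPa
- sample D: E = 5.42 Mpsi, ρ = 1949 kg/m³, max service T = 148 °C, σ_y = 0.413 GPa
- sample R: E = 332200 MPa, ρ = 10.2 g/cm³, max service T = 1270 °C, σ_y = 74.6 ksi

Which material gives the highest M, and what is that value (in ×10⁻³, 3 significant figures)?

Screen on constraints: max service T ≥ 274 °C; σ_y ≥ 464 MPa. Survivors: sample X, sample R.
Normalizing units and computing the index:
  sample X: E = 407.8 GPa, ρ = 19200 kg/m³
  sample R: E = 332.2 GPa, ρ = 10200 kg/m³
  sample R: M = 1.79×10⁻³
  sample X: M = 1.05×10⁻³
Highest index: sample R.

sample R, M = 1.79×10⁻³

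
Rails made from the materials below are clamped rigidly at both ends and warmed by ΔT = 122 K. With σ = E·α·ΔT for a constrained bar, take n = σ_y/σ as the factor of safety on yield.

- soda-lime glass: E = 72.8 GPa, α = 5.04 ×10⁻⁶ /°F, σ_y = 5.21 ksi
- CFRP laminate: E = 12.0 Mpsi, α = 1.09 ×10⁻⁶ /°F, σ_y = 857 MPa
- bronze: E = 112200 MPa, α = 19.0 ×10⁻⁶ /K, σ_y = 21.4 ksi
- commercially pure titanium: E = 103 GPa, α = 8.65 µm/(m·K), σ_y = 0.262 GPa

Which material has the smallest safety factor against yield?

soda-lime glass

Per material, after unit conversion:
  soda-lime glass: E = 72.80, α = 9.07, σ_y = 35.92 → σ = 80.6 MPa, n = 0.446
  CFRP laminate: E = 82.74, α = 1.96, σ_y = 857.0 → σ = 19.8 MPa, n = 43.3
  bronze: E = 112.2, α = 19.0, σ_y = 147.5 → σ = 260 MPa, n = 0.567
  commercially pure titanium: E = 103.0, α = 8.65, σ_y = 262.0 → σ = 109 MPa, n = 2.41
Smallest n: soda-lime glass with n = 0.446.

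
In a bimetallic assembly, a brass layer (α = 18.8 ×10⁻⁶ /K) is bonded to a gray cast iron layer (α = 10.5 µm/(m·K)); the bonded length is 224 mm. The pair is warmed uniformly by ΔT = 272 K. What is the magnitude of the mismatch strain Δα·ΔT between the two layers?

Δα = |18.8 − 10.5|×10⁻⁶/K = 8.30×10⁻⁶/K.
Mismatch strain = Δα·ΔT = 8.30×10⁻⁶ × 272.0 = 2.26×10⁻³.

2.26×10⁻³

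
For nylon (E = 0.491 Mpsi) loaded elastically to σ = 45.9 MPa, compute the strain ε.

0.0136

E = 0.491 Mpsi = 3.385 GPa = 3385 MPa.
ε = σ/E = 45.9 / 3385 = 0.0136.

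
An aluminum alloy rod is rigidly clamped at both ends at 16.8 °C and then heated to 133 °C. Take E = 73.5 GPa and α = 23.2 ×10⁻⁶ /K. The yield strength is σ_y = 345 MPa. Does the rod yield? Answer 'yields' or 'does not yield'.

ΔT = 116.2 K. Constrained thermal stress σ = E·α·ΔT = 73.50×10³ MPa × 23.2×10⁻⁶ × 116.2 = 198 MPa (compressive).
Compare to σ_y = 345 MPa: σ < σ_y, so it does not yield.

does not yield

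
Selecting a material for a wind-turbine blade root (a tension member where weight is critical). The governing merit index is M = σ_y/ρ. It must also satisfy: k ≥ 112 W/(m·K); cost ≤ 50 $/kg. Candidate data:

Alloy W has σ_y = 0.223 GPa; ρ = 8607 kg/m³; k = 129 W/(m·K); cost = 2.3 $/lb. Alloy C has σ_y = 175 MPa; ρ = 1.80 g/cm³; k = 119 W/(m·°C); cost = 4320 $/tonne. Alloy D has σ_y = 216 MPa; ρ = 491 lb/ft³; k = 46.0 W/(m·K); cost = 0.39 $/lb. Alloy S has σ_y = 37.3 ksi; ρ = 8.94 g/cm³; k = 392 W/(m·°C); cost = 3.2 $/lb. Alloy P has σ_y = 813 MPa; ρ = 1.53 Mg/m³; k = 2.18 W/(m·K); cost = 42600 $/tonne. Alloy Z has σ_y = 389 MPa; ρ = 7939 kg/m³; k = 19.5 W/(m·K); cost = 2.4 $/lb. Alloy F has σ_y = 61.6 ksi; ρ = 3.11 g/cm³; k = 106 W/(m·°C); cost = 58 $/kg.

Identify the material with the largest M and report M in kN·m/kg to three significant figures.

alloy C, M = 97.2 kN·m/kg

Screen on constraints: k ≥ 112 W/(m·K); cost ≤ 50 $/kg. Survivors: alloy W, alloy C, alloy S.
Normalizing units and computing the index:
  alloy W: σ_y = 223.0 MPa, ρ = 8607 kg/m³
  alloy C: σ_y = 175.0 MPa, ρ = 1800 kg/m³
  alloy S: σ_y = 257.2 MPa, ρ = 8940 kg/m³
  alloy C: M = 97.2 kN·m/kg
  alloy S: M = 28.8 kN·m/kg
  alloy W: M = 25.9 kN·m/kg
Highest index: alloy C.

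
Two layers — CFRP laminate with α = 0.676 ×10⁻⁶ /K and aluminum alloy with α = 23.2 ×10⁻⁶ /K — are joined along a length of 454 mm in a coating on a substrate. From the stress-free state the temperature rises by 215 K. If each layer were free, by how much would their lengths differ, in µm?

2200 µm

Δα = |0.676 − 23.2|×10⁻⁶/K = 22.5×10⁻⁶/K.
ΔL_mismatch = Δα·L·ΔT = 22.5×10⁻⁶ × 454.0 mm × 215.0 K = 2200 µm.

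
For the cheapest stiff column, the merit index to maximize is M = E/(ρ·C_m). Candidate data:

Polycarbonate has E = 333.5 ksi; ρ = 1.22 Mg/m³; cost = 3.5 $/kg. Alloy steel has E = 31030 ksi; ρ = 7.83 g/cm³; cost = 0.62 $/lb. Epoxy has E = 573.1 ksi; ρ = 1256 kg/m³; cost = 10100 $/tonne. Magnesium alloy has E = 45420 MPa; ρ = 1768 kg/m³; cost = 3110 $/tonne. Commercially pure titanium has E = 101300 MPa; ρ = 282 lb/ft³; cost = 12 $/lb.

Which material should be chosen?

alloy steel

In SI units:
  polycarbonate: E = 2.299 GPa, ρ = 1220 kg/m³, cost = 3.500 $/kg
  alloy steel: E = 213.9 GPa, ρ = 7830 kg/m³, cost = 1.367 $/kg
  epoxy: E = 3.951 GPa, ρ = 1256 kg/m³, cost = 10.10 $/kg
  magnesium alloy: E = 45.42 GPa, ρ = 1768 kg/m³, cost = 3.110 $/kg
  commercially pure titanium: E = 101.3 GPa, ρ = 4517 kg/m³, cost = 26.46 $/kg
  alloy steel: M = 20.0 MN·m per $
  magnesium alloy: M = 8.26 MN·m per $
  commercially pure titanium: M = 0.848 MN·m per $
  polycarbonate: M = 0.539 MN·m per $
  epoxy: M = 0.311 MN·m per $
Highest index: alloy steel.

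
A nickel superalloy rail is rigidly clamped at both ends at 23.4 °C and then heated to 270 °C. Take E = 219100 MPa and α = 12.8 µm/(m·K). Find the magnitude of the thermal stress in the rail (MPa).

E = 219100 MPa = 219.1 GPa.
ΔT = 246.6 K. Constrained thermal stress σ = E·α·ΔT = 219.1×10³ MPa × 12.8×10⁻⁶ × 246.6 = 692 MPa (compressive).

692 MPa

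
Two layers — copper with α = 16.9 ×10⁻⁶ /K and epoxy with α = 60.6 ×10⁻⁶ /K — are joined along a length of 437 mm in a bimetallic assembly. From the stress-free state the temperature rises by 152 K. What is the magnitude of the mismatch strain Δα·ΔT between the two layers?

6.64×10⁻³

Δα = |16.9 − 60.6|×10⁻⁶/K = 43.7×10⁻⁶/K.
Mismatch strain = Δα·ΔT = 43.7×10⁻⁶ × 152.0 = 6.64×10⁻³.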